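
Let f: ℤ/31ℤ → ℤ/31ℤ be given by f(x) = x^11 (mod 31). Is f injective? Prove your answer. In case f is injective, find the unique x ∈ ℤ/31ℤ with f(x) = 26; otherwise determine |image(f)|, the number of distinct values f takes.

6

Since 31 is prime, the nonzero elements of ℤ/31ℤ form a cyclic group of order 30.
As gcd(11, 30) = 1, raising to the 11th power is a bijection on this group: if u^11 ≡ v^11 then (uv^{−1})^11 = 1, and the only element of order dividing gcd(11, 30) = 1 is 1, so u = v.
With f(0) = 0 this makes f injective on all of ℤ/31ℤ, hence bijective (finite equal-size domain and codomain). In particular f is injective.
Since f is injective, we find the preimage of 26. The inverse of x ↦ x^11 on (ℤ/31ℤ)^× is x ↦ x^11, because 11·11 = 121 = 4·30 + 1 ≡ 1 (mod 30) and x^{30} = 1 for x ≠ 0 (Fermat). So f⁻¹(26) = 26^11 mod 31.
Repeated squaring mod 31: 26^1 ≡ 26, 26^2 ≡ 26² = 676 ≡ 25, 26^4 ≡ 25² = 625 ≡ 5, 26^8 ≡ 5² = 25. Since 11 = 8 + 2 + 1, 26^11 ≡ 25·25·26: 25·25 = 625 ≡ 5, then 5·26 = 130 ≡ 6. So 26^11 ≡ 6 (mod 31).
Hence f⁻¹(26) = 6.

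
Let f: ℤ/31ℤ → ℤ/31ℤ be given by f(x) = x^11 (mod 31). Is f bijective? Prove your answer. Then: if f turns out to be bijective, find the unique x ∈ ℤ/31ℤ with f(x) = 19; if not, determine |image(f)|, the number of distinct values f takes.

10

Since 31 is prime, the nonzero elements of ℤ/31ℤ form a cyclic group of order 30.
As gcd(11, 30) = 1, raising to the 11th power is a bijection on this group: if s^11 ≡ t^11 then (st^{−1})^11 = 1, and the only element of order dividing gcd(11, 30) = 1 is 1, so s = t.
With f(0) = 0 this makes f injective on all of ℤ/31ℤ, hence bijective (finite equal-size domain and codomain). In particular f is bijective.
Since f is bijective, we find the preimage of 19. The inverse of x ↦ x^11 on (ℤ/31ℤ)^× is x ↦ x^11, because 11·11 = 121 = 4·30 + 1 ≡ 1 (mod 30) and x^{30} = 1 for x ≠ 0 (Fermat). So f⁻¹(19) = 19^11 mod 31.
Repeated squaring mod 31: 19^1 ≡ 19, 19^2 ≡ 19² = 361 ≡ 20, 19^4 ≡ 20² = 400 ≡ 28, 19^8 ≡ 28² = 784 ≡ 9. Since 11 = 8 + 2 + 1, 19^11 ≡ 9·20·19: 9·20 = 180 ≡ 25, then 25·19 = 475 ≡ 10. So 19^11 ≡ 10 (mod 31).
Hence f⁻¹(19) = 10.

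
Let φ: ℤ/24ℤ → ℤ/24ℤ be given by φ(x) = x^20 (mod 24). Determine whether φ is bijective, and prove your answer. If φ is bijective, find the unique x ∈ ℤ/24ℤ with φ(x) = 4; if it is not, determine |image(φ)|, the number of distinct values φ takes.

4

φ(2): Repeated squaring mod 24: 2^1 ≡ 2, 2^2 ≡ 2² = 4, 2^4 ≡ 4² = 16, 2^8 ≡ 16² = 256 ≡ 16, 2^16 ≡ 16² = 256 ≡ 16. Since 20 = 16 + 4, 2^20 ≡ 16·16: 16·16 = 256 ≡ 16. So 2^20 ≡ 16 (mod 24).
φ(4): Repeated squaring mod 24: 4^1 ≡ 4, 4^2 ≡ 4² = 16, 4^4 ≡ 16² = 256 ≡ 16, 4^8 ≡ 16² = 256 ≡ 16, 4^16 ≡ 16² = 256 ≡ 16. Since 20 = 16 + 4, 4^20 ≡ 16·16: 16·16 = 256 ≡ 16. So 4^20 ≡ 16 (mod 24).
So φ(2) = φ(4) = 16 while 2 ≠ 4, thus φ is not injective, hence not bijective.
Since φ is not bijective, we determine |image(φ)|. Computing x^20 mod 24 for each x (by repeated squaring, reducing mod 24 at every step), the values φ(0), φ(1), …, φ(23) are: 0, 1, 16, 9, 16, 1, 0, 1, 16, 9, 16, 1, 0, 1, 16, 9, 16, 1, 0, 1, 16, 9, 16, 1.
The distinct values are {0, 1, 9, 16}; there are 4 of them.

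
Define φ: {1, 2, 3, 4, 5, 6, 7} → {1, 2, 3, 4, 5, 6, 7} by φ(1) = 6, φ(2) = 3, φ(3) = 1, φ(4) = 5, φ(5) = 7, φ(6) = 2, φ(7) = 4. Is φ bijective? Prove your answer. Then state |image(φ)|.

The values 6, 3, 1, 5, 7, 2, 4 are a permutation of {1, 2, 3, 4, 5, 6, 7}: each element appears exactly once.
So φ is injective and surjective, hence bijective.
The image of φ is {1, 2, 3, 4, 5, 6, 7}, which has 7 elements.

7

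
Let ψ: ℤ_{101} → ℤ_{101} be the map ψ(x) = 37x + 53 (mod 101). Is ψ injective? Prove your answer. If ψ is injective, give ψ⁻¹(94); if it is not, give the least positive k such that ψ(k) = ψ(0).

83

Recall that injectivity means: for all a, b in the domain, ψ(a) = ψ(b) implies a = b.
If ψ(a) = ψ(b), then 37a ≡ 37b (mod 101). Because gcd(37, 101) = 1, we may cancel 37 to get a ≡ b (mod 101).
Therefore ψ is injective.
We now compute 37⁻¹ mod 101 explicitly. Euclid's algorithm: 101 = 2·37 + 27, 37 = 1·27 + 10, 27 = 2·10 + 7, 10 = 1·7 + 3, 7 = 2·3 + 1; back-substituting gives 1 = 71·37 − 26·101, so 37⁻¹ ≡ 71 (mod 101).
Since ψ is injective, we compute ψ⁻¹(94): solve 37x + 53 ≡ 94 (mod 101), i.e. 37x ≡ 41 (mod 101).
Multiplying by 37⁻¹ = 71 gives x ≡ 71·41 = 2911 = 28·101 + 83 ≡ 83 (mod 101).
Check: ψ(83) = 37·83 + 53 = 3124 = 30·101 + 94 ≡ 94 (mod 101).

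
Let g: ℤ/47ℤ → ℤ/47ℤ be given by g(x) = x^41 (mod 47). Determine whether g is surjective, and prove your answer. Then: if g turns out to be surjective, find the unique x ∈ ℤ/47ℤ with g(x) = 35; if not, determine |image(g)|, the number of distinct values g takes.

15

Since 47 is prime, the nonzero elements of ℤ/47ℤ form a cyclic group of order 46.
As gcd(41, 46) = 1, raising to the 41st power is a bijection on this group: if a^41 ≡ b^41 then (ab^{−1})^41 = 1, and the only element of order dividing gcd(41, 46) = 1 is 1, so a = b.
With g(0) = 0 this makes g injective on all of ℤ/47ℤ, hence bijective (finite equal-size domain and codomain). In particular g is surjective.
Since g is surjective, we find the preimage of 35. The inverse of x ↦ x^41 on (ℤ/47ℤ)^× is x ↦ x^9, because 41·9 = 369 = 8·46 + 1 ≡ 1 (mod 46) and x^{46} = 1 for x ≠ 0 (Fermat). So g⁻¹(35) = 35^9 mod 47.
Repeated squaring mod 47: 35^1 ≡ 35, 35^2 ≡ 35² = 1225 ≡ 3, 35^4 ≡ 3² = 9, 35^8 ≡ 9² = 81 ≡ 34. Since 9 = 8 + 1, 35^9 ≡ 34·35: 34·35 = 1190 ≡ 15. So 35^9 ≡ 15 (mod 47).
Hence g⁻¹(35) = 15.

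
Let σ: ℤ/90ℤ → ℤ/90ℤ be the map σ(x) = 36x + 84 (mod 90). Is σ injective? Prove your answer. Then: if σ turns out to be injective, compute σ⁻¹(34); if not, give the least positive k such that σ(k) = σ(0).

Recall: σ is injective when σ(a) = σ(b) forces a = b.
We have gcd(36, 90) = 18 > 1. Taking a = 0 and b = 5: σ(0) = 84 and σ(5) = 36·5 + 84 = 264 ≡ 84 (mod 90).
So σ(0) = σ(5) while 0 ≠ 5, so σ is not injective.
Since σ is not injective, we find the least positive k with σ(k) = σ(0): this means 36k ≡ 0 (mod 90), i.e. 90 ∣ 36k. Since gcd(36, 90) = 18, dividing through by 18 this holds exactly when 5 ∣ 2k, and as gcd(2, 5) = 1, exactly when 5 ∣ k.
The smallest positive such k is 5.

5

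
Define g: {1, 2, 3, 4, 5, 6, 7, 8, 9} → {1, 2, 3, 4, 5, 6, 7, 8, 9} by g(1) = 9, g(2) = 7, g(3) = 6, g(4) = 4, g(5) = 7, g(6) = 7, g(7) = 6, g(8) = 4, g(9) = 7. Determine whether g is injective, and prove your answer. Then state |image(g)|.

g(2) = 7 = g(5) with 2 ≠ 5, so g is not injective.
The image of g is {4, 6, 7, 9}, which has 4 elements.

4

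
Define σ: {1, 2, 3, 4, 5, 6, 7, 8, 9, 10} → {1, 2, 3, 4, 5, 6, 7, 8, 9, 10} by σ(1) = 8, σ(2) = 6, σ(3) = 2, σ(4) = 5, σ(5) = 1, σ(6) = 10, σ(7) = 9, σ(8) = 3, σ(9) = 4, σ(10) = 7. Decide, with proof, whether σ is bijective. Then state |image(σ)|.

The values 8, 6, 2, 5, 1, 10, 9, 3, 4, 7 are a permutation of {1, 2, 3, 4, 5, 6, 7, 8, 9, 10}: each element appears exactly once.
So σ is injective and surjective, hence bijective.
The image of σ is {1, 2, 3, 4, 5, 6, 7, 8, 9, 10}, which has 10 elements.

10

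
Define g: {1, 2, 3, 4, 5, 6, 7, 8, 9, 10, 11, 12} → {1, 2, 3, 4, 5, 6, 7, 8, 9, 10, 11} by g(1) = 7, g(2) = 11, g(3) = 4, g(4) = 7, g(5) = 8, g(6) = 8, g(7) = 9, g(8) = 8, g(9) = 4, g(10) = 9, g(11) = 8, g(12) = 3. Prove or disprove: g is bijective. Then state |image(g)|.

g(1) = 7 = g(4) with 1 ≠ 4, so g is not injective, hence not bijective.
The image of g is {3, 4, 7, 8, 9, 11}, which has 6 elements.

6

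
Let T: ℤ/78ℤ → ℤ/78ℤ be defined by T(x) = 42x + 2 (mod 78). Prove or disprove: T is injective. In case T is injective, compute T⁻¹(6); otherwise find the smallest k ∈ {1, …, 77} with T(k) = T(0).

13

We have gcd(42, 78) = 6 > 1. Taking u = 0 and v = 13: T(0) = 2 and T(13) = 42·13 + 2 = 548 ≡ 2 (mod 78).
So T(0) = T(13) while 0 ≠ 13, therefore T is not injective.
Since T is not injective, we find the least positive k with T(k) = T(0): this means 42k ≡ 0 (mod 78), i.e. 78 ∣ 42k. Since gcd(42, 78) = 6, dividing through by 6 this holds exactly when 13 ∣ 7k, and as gcd(7, 13) = 1, exactly when 13 ∣ k.
The smallest positive such k is 13.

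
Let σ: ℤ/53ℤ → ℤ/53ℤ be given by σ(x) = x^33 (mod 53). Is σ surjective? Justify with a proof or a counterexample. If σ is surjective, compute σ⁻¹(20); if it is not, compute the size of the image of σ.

Since 53 is prime, the nonzero elements of ℤ/53ℤ form a cyclic group of order 52.
As gcd(33, 52) = 1, raising to the 33rd power is a bijection on this group: if u^33 ≡ v^33 then (uv^{−1})^33 = 1, and the only element of order dividing gcd(33, 52) = 1 is 1, so u = v.
With σ(0) = 0 this makes σ injective on all of ℤ/53ℤ, hence bijective (finite equal-size domain and codomain). In particular σ is surjective.
Since σ is surjective, we find the preimage of 20. The inverse of x ↦ x^33 on (ℤ/53ℤ)^× is x ↦ x^41, because 33·41 = 1353 = 26·52 + 1 ≡ 1 (mod 52) and x^{52} = 1 for x ≠ 0 (Fermat). So σ⁻¹(20) = 20^41 mod 53.
Repeated squaring mod 53: 20^1 ≡ 20, 20^2 ≡ 20² = 400 ≡ 29, 20^4 ≡ 29² = 841 ≡ 46, 20^8 ≡ 46² = 2116 ≡ 49, 20^16 ≡ 49² = 2401 ≡ 16, 20^32 ≡ 16² = 256 ≡ 44. Since 41 = 32 + 8 + 1, 20^41 ≡ 44·49·20: 44·49 = 2156 ≡ 36, then 36·20 = 720 ≡ 31. So 20^41 ≡ 31 (mod 53).
Hence σ⁻¹(20) = 31.

31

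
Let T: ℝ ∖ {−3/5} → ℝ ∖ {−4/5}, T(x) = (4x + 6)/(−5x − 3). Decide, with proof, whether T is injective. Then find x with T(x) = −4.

Suppose T(a) = T(b). Cross-multiplying: (4a + 6)(−5b − 3) = (4b + 6)(−5a − 3).
Expanding both sides and cancelling the symmetric terms leaves 18·(a − b) = 0. Since 18 ≠ 0, a = b. So T is injective.
Solving T(x) = −4: cross-multiplying gives 4x + 6 = −4(−5x − 3), which rearranges to −16x = 6, so x = −3/8.

-3/8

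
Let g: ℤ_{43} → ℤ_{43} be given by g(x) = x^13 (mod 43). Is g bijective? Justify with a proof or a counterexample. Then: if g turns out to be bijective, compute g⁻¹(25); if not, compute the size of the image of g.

Since 43 is prime, the nonzero elements of ℤ_{43} form a cyclic group of order 42.
As gcd(13, 42) = 1, raising to the 13th power is a bijection on this group: if a^13 ≡ b^13 then (ab^{−1})^13 = 1, and the only element of order dividing gcd(13, 42) = 1 is 1, so a = b.
With g(0) = 0 this makes g injective on all of ℤ_{43}, hence bijective (finite equal-size domain and codomain). In particular g is bijective.
Since g is bijective, we find the preimage of 25. The inverse of x ↦ x^13 on (ℤ_{43})^× is x ↦ x^13, because 13·13 = 169 = 4·42 + 1 ≡ 1 (mod 42) and x^{42} = 1 for x ≠ 0 (Fermat). So g⁻¹(25) = 25^13 mod 43.
Repeated squaring mod 43: 25^1 ≡ 25, 25^2 ≡ 25² = 625 ≡ 23, 25^4 ≡ 23² = 529 ≡ 13, 25^8 ≡ 13² = 169 ≡ 40. Since 13 = 8 + 4 + 1, 25^13 ≡ 40·13·25: 40·13 = 520 ≡ 4, then 4·25 = 100 ≡ 14. So 25^13 ≡ 14 (mod 43).
Hence g⁻¹(25) = 14.

14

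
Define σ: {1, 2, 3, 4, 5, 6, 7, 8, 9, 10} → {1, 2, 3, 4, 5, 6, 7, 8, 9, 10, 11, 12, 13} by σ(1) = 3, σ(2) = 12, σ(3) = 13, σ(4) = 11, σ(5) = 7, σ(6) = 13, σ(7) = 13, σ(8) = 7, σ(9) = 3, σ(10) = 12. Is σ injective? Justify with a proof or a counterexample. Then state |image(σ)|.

σ(3) = 13 = σ(6) with 3 ≠ 6, so σ is not injective.
The image of σ is {3, 7, 11, 12, 13}, which has 5 elements.

5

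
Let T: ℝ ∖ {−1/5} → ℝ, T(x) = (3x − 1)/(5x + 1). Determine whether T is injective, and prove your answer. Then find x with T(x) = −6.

-5/33

Suppose T(s) = T(t). Cross-multiplying: (3s − 1)(5t + 1) = (3t − 1)(5s + 1).
Expanding both sides and cancelling the symmetric terms leaves 8·(s − t) = 0. Since 8 ≠ 0, s = t. So T is injective.
Solving T(x) = −6: cross-multiplying gives 3x − 1 = −6(5x + 1), which rearranges to 33x = −5, so x = −5/33.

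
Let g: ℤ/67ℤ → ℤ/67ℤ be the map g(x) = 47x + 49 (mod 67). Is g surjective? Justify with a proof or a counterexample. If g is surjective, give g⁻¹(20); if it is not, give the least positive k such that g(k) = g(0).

Since gcd(47, 67) = 1, 47 is invertible modulo 67. Euclid's algorithm: 67 = 1·47 + 20, 47 = 2·20 + 7, 20 = 2·7 + 6, 7 = 1·6 + 1; back-substituting gives 1 = 10·47 − 7·67, so 47⁻¹ ≡ 10 (mod 67).
Then y ↦ 10(y − 49) is a two-sided inverse to g, so every y ∈ ℤ/67ℤ has a preimage.
Hence g is surjective.
Since g is surjective, we compute g⁻¹(20): solve 47x + 49 ≡ 20 (mod 67), i.e. 47x ≡ 38 (mod 67).
Multiplying by 47⁻¹ = 10 gives x ≡ 10·38 = 380 = 5·67 + 45 ≡ 45 (mod 67).
Check: g(45) = 47·45 + 49 = 2164 = 32·67 + 20 ≡ 20 (mod 67).

45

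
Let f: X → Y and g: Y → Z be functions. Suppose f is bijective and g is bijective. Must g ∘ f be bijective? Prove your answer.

bijective

Injectivity: if g(f(u)) = g(f(v)) then f(u) = f(v) (g injective) so u = v (f injective).
Surjectivity: for c ∈ Z pick b with g(b) = c, then a with f(a) = b; then (g ∘ f)(a) = c.
Hence g ∘ f is bijective.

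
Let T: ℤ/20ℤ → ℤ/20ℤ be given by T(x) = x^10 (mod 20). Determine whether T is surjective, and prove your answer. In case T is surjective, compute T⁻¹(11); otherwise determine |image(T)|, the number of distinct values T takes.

6

T(4): Repeated squaring mod 20: 4^1 ≡ 4, 4^2 ≡ 4² = 16, 4^4 ≡ 16² = 256 ≡ 16, 4^8 ≡ 16² = 256 ≡ 16. Since 10 = 8 + 2, 4^10 ≡ 16·16: 16·16 = 256 ≡ 16. So 4^10 ≡ 16 (mod 20).
T(6): Repeated squaring mod 20: 6^1 ≡ 6, 6^2 ≡ 6² = 36 ≡ 16, 6^4 ≡ 16² = 256 ≡ 16, 6^8 ≡ 16² = 256 ≡ 16. Since 10 = 8 + 2, 6^10 ≡ 16·16: 16·16 = 256 ≡ 16. So 6^10 ≡ 16 (mod 20).
So T(4) = T(6) = 16 while 4 ≠ 6, thus T is not injective.
A non-injective map from the 20-element set ℤ/20ℤ to itself takes at most 19 distinct values, so it cannot be surjective. Thus T is not surjective.
Since T is not surjective, we determine |image(T)|. Computing x^10 mod 20 for each x (by repeated squaring, reducing mod 20 at every step), the values T(0), T(1), …, T(19) are: 0, 1, 4, 9, 16, 5, 16, 9, 4, 1, 0, 1, 4, 9, 16, 5, 16, 9, 4, 1.
The distinct values are {0, 1, 4, 5, 9, 16}; there are 6 of them.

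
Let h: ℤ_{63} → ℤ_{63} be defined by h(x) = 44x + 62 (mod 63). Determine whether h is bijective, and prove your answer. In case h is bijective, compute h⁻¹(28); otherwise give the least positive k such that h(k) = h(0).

25

Recall that h is injective if h(a) = h(b) implies a = b.
If h(a) = h(b), then 44a ≡ 44b (mod 63). Because gcd(44, 63) = 1, we may cancel 44 to get a ≡ b (mod 63).
We now compute 44⁻¹ mod 63 explicitly. Euclid's algorithm: 63 = 1·44 + 19, 44 = 2·19 + 6, 19 = 3·6 + 1; back-substituting gives 1 = 53·44 − 37·63, so 44⁻¹ ≡ 53 (mod 63).
Then y ↦ 53(y − 62) is a two-sided inverse to h, so every y ∈ ℤ_{63} has a preimage.
So h is bijective.
Since h is bijective, we compute h⁻¹(28): solve 44x + 62 ≡ 28 (mod 63), i.e. 44x ≡ 29 (mod 63).
Multiplying by 44⁻¹ = 53 gives x ≡ 53·29 = 1537 = 24·63 + 25 ≡ 25 (mod 63).
Check: h(25) = 44·25 + 62 = 1162 = 18·63 + 28 ≡ 28 (mod 63).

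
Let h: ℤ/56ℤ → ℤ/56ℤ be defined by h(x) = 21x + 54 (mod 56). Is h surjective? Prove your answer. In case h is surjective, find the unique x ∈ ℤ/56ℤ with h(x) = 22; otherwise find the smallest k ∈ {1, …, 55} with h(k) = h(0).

Recall that surjectivity means every element of the codomain has a preimage under h.
Since gcd(21, 56) = 7, we have 21x ≡ 0 (mod 7) for all x, so h(x) ≡ 5 (mod 7).
But 0 ≢ 5 (mod 7), so 0 ∈ ℤ/56ℤ has no preimage. So h is not surjective.
Since h is not surjective, we find the least positive k with h(k) = h(0): this means 21k ≡ 0 (mod 56), i.e. 56 ∣ 21k. Since gcd(21, 56) = 7, dividing through by 7 this holds exactly when 8 ∣ 3k, and as gcd(3, 8) = 1, exactly when 8 ∣ k.
The smallest positive such k is 8.

8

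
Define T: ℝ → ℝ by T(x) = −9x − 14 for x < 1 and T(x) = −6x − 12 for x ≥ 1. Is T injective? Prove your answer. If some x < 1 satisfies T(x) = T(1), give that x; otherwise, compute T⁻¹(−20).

4/9

Both pieces are strictly decreasing (slopes −9 and −6), so each is injective on its own interval.
The left piece maps (−∞, 1) onto (−23, ∞); the right piece maps [1, ∞) onto (−∞, −18].
These images overlap. In particular T(1) = −18 (right piece), and solving −9x − 14 = −18 on the left piece gives x = 4/9 < 1.
So T(4/9) = T(1) with 4/9 ≠ 1, and T is not injective. This x = 4/9 is the requested value below 1.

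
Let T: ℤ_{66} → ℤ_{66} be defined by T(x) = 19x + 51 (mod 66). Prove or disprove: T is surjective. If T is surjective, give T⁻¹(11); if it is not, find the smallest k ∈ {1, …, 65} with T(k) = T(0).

50

Since gcd(19, 66) = 1, 19 is invertible modulo 66. Euclid's algorithm: 66 = 3·19 + 9, 19 = 2·9 + 1; back-substituting gives 1 = 7·19 − 2·66, so 19⁻¹ ≡ 7 (mod 66).
For any y ∈ ℤ_{66}, x = 7(y − 51) mod 66 satisfies T(x) = 19·7(y − 51) + 51 ≡ y (since 19·7 ≡ 1 mod 66). So every y has a preimage.
Therefore T is surjective.
Since T is surjective, we find T⁻¹(11): we need 19x ≡ 11 − 51 ≡ 26 (mod 66). Using 19⁻¹ = 7: x ≡ 7·26 = 182 = 2·66 + 50, so x = 50.
Check: T(50) = 19·50 + 51 = 1001 = 15·66 + 11 ≡ 11 (mod 66).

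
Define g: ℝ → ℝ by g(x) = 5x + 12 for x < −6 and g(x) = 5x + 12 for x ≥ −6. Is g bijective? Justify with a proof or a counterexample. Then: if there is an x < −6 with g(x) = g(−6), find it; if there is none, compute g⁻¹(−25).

-37/5

Both pieces are strictly increasing (slopes 5 and 5), so each is injective on its own interval.
The left piece maps (−∞, −6) onto (−∞, −18); the right piece maps [−6, ∞) onto [−18, ∞).
Since −18 = −18, the images partition ℝ: g is injective and surjective, hence bijective.
Because the two images are disjoint, no x < −6 has g(x) = g(−6), so we compute g⁻¹(−25): −25 lies in (−∞, −18), so solve 5x + 12 = −25: x = (−25 − 12)/5 = −37/5.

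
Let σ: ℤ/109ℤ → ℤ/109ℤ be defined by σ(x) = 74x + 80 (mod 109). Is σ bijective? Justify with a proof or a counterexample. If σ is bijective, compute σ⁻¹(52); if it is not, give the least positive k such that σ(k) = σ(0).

Suppose σ(a) = σ(b) in ℤ/109ℤ. Then 74a + 80 ≡ 74b + 80 (mod 109), thus 74(a − b) ≡ 0 (mod 109).
Since gcd(74, 109) = 1, 74 is invertible modulo 109, hence a − b ≡ 0 (mod 109), i.e. a = b.
We now compute 74⁻¹ mod 109 explicitly. Euclid's algorithm: 109 = 1·74 + 35, 74 = 2·35 + 4, 35 = 8·4 + 3, 4 = 1·3 + 1; back-substituting gives 1 = 28·74 − 19·109, so 74⁻¹ ≡ 28 (mod 109).
Then y ↦ 28(y − 80) is a two-sided inverse to σ, so every y ∈ ℤ/109ℤ has a preimage.
Therefore σ is bijective.
Since σ is bijective, we find σ⁻¹(52): we need 74x ≡ 52 − 80 ≡ 81 (mod 109). Using 74⁻¹ = 28: x ≡ 28·81 = 2268 = 20·109 + 88, so x = 88.
Check: σ(88) = 74·88 + 80 = 6592 = 60·109 + 52 ≡ 52 (mod 109).

88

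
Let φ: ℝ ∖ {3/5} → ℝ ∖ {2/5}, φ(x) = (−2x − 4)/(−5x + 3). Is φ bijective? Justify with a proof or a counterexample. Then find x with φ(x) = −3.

Suppose φ(x_1) = φ(x_2). Cross-multiplying: (−2x_1 − 4)(−5x_2 + 3) = (−2x_2 − 4)(−5x_1 + 3).
Expanding both sides and cancelling the symmetric terms leaves −26·(x_1 − x_2) = 0. Since −26 ≠ 0, x_1 = x_2. Therefore φ is injective.
For any y ≠ 2/5, solving y(−5x + 3) = −2x − 4 for x gives a well-defined x ≠ 3/5. So φ is surjective.
Thus φ is bijective.
Solving φ(x) = −3: cross-multiplying gives −2x − 4 = −3(−5x + 3), which rearranges to −17x = −5, so x = 5/17.

5/17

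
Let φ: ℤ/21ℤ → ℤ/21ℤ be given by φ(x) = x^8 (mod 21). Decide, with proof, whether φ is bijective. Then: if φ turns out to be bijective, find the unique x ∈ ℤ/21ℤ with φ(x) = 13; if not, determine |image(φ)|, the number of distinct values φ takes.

8

φ(2): Repeated squaring mod 21: 2^1 ≡ 2, 2^2 ≡ 2² = 4, 2^4 ≡ 4² = 16, 2^8 ≡ 16² = 256 ≡ 4. So 2^8 ≡ 4 (mod 21).
φ(5): Repeated squaring mod 21: 5^1 ≡ 5, 5^2 ≡ 5² = 25 ≡ 4, 5^4 ≡ 4² = 16, 5^8 ≡ 16² = 256 ≡ 4. So 5^8 ≡ 4 (mod 21).
So φ(2) = φ(5) = 4 while 2 ≠ 5, thus φ is not injective, hence not bijective.
Since φ is not bijective, we determine |image(φ)|. Computing x^8 mod 21 for each x (by repeated squaring, reducing mod 21 at every step), the values φ(0), φ(1), …, φ(20) are: 0, 1, 4, 9, 16, 4, 15, 7, 1, 18, 16, 16, 18, 1, 7, 15, 4, 16, 9, 4, 1.
The distinct values are {0, 1, 4, 7, 9, 15, 16, 18}; there are 8 of them.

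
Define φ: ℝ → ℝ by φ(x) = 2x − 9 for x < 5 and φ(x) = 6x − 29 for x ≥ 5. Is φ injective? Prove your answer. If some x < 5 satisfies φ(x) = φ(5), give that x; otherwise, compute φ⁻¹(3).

16/3

Both pieces are strictly increasing (slopes 2 and 6), so each is injective on its own interval.
The left piece maps (−∞, 5) onto (−∞, 1); the right piece maps [5, ∞) onto [1, ∞).
These images are disjoint, so no value is attained by both pieces. Thus φ is injective.
Because the two images are disjoint, no x < 5 has φ(x) = φ(5), so we compute φ⁻¹(3): 3 lies in [1, ∞), so solve 6x − 29 = 3: x = (3 + 29)/6 = 16/3.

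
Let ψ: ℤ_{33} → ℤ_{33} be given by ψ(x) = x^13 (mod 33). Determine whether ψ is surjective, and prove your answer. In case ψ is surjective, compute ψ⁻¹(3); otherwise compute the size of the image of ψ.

9

Computing x^13 mod 33 for each x (by repeated squaring, reducing mod 33 at every step), the values ψ(0), ψ(1), …, ψ(32) are: 0, 1, 8, 27, 31, 26, 18, 13, 17, 3, 10, 11, 12, 19, 5, 9, 4, 29, 24, 28, 14, 21, 22, 23, 30, 16, 20, 15, 7, 2, 6, 25, 32.
Every element of ℤ_{33} appears exactly once in this list, so ψ is a bijection, and in particular surjective.
Since ψ is surjective, we read off the preimage of 3 from the same table: ψ(9) = 3, so ψ⁻¹(3) = 9.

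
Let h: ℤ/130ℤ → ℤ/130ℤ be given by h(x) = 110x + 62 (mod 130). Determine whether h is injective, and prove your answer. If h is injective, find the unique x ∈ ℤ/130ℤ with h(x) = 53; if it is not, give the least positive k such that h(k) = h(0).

We have gcd(110, 130) = 10 > 1. Taking s = 0 and t = 13: h(0) = 62 and h(13) = 110·13 + 62 = 1492 ≡ 62 (mod 130).
So h(0) = h(13) while 0 ≠ 13, hence h is not injective.
Since h is not injective, we find the least positive k with h(k) = h(0): this means 110k ≡ 0 (mod 130), i.e. 130 ∣ 110k. Since gcd(110, 130) = 10, dividing through by 10 this holds exactly when 13 ∣ 11k, and as gcd(11, 13) = 1, exactly when 13 ∣ k.
The smallest positive such k is 13.

13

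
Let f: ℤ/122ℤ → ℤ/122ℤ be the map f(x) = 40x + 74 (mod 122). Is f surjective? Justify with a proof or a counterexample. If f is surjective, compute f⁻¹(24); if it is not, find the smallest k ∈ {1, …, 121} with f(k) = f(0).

61

By definition, surjectivity means every element of the codomain has a preimage under f.
Since gcd(40, 122) = 2, we have 40x ≡ 0 (mod 2) for all x, so f(x) ≡ 0 (mod 2).
But 1 ≢ 0 (mod 2), so 1 ∈ ℤ/122ℤ has no preimage. Thus f is not surjective.
Since f is not surjective, we find the least positive k with f(k) = f(0): this means 40k ≡ 0 (mod 122), i.e. 122 ∣ 40k. Since gcd(40, 122) = 2, dividing through by 2 this holds exactly when 61 ∣ 20k, and as gcd(20, 61) = 1, exactly when 61 ∣ k.
The smallest positive such k is 61.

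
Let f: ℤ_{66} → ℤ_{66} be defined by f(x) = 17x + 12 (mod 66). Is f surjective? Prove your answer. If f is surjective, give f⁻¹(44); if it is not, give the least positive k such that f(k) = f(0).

64

Since gcd(17, 66) = 1, 17 is invertible modulo 66. Euclid's algorithm: 66 = 3·17 + 15, 17 = 1·15 + 2, 15 = 7·2 + 1; back-substituting gives 1 = 35·17 − 9·66, so 17⁻¹ ≡ 35 (mod 66).
Then y ↦ 35(y − 12) is a two-sided inverse to f, so every y ∈ ℤ_{66} has a preimage.
Therefore f is surjective.
Since f is surjective, we find f⁻¹(44): we need 17x ≡ 44 − 12 ≡ 32 (mod 66). Using 17⁻¹ = 35: x ≡ 35·32 = 1120 = 16·66 + 64, so x = 64.
Check: f(64) = 17·64 + 12 = 1100 = 16·66 + 44 ≡ 44 (mod 66).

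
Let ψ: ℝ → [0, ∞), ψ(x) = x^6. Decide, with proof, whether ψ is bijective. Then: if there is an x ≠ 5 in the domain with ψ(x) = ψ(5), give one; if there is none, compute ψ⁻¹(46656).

-5

ψ(5) = 15625 = (−5)^6 = ψ(−5) (since 6 is even), with 5 ≠ −5. So ψ is not injective, hence not bijective.
For the follow-up, such an x exists: taking x = −5 ∈ ℝ gives ψ(−5) = 15625 = ψ(5) with −5 ≠ 5.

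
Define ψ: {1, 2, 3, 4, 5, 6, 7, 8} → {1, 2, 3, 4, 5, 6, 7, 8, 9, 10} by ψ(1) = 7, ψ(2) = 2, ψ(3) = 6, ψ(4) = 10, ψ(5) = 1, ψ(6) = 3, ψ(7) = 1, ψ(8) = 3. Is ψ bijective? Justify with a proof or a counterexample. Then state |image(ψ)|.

ψ(5) = 1 = ψ(7) with 5 ≠ 7, so ψ is not injective, hence not bijective.
The image of ψ is {1, 2, 3, 6, 7, 10}, which has 6 elements.

6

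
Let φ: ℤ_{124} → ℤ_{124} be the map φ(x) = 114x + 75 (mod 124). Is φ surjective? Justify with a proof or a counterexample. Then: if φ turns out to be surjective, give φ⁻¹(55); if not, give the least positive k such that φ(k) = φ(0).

62

Recall that surjectivity means every element of the codomain has a preimage under φ.
Since gcd(114, 124) = 2, we have 114x ≡ 0 (mod 2) for all x, so φ(x) ≡ 1 (mod 2).
But 0 ≢ 1 (mod 2), so 0 ∈ ℤ_{124} has no preimage. Thus φ is not surjective.
Since φ is not surjective, we find the least positive k with φ(k) = φ(0): this means 114k ≡ 0 (mod 124), i.e. 124 ∣ 114k. Since gcd(114, 124) = 2, dividing through by 2 this holds exactly when 62 ∣ 57k, and as gcd(57, 62) = 1, exactly when 62 ∣ k.
The smallest positive such k is 62.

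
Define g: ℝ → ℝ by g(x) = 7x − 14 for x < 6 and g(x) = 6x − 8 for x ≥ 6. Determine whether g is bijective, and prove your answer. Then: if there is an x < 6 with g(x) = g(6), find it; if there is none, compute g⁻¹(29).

Both pieces are strictly increasing (slopes 7 and 6), so each is injective on its own interval.
The left piece maps (−∞, 6) onto (−∞, 28); the right piece maps [6, ∞) onto [28, ∞).
Since 28 = 28, the images partition ℝ: g is injective and surjective, hence bijective.
Because the two images are disjoint, no x < 6 has g(x) = g(6), so we compute g⁻¹(29): 29 lies in [28, ∞), so solve 6x − 8 = 29: x = (29 + 8)/6 = 37/6.

37/6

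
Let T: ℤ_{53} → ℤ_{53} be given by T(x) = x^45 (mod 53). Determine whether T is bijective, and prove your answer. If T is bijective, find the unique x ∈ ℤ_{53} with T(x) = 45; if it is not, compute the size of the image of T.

Since 53 is prime, the nonzero elements of ℤ_{53} form a cyclic group of order 52.
As gcd(45, 52) = 1, raising to the 45th power is a bijection on this group: if a^45 ≡ b^45 then (ab^{−1})^45 = 1, and the only element of order dividing gcd(45, 52) = 1 is 1, so a = b.
With T(0) = 0 this makes T injective on all of ℤ_{53}, hence bijective (finite equal-size domain and codomain). In particular T is bijective.
Since T is bijective, we find the preimage of 45. The inverse of x ↦ x^45 on (ℤ_{53})^× is x ↦ x^37, because 45·37 = 1665 = 32·52 + 1 ≡ 1 (mod 52) and x^{52} = 1 for x ≠ 0 (Fermat). So T⁻¹(45) = 45^37 mod 53.
Repeated squaring mod 53: 45^1 ≡ 45, 45^2 ≡ 45² = 2025 ≡ 11, 45^4 ≡ 11² = 121 ≡ 15, 45^8 ≡ 15² = 225 ≡ 13, 45^16 ≡ 13² = 169 ≡ 10, 45^32 ≡ 10² = 100 ≡ 47. Since 37 = 32 + 4 + 1, 45^37 ≡ 47·15·45: 47·15 = 705 ≡ 16, then 16·45 = 720 ≡ 31. So 45^37 ≡ 31 (mod 53).
Hence T⁻¹(45) = 31.

31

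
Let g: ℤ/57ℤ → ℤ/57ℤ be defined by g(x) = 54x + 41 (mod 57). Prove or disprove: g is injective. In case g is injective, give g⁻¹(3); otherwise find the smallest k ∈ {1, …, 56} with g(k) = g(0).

19

We have gcd(54, 57) = 3 > 1. Taking s = 0 and t = 19: g(0) = 41 and g(19) = 54·19 + 41 = 1067 ≡ 41 (mod 57).
So g(0) = g(19) while 0 ≠ 19, thus g is not injective.
Since g is not injective, we find the least positive k with g(k) = g(0): this means 54k ≡ 0 (mod 57), i.e. 57 ∣ 54k. Since gcd(54, 57) = 3, dividing through by 3 this holds exactly when 19 ∣ 18k, and as gcd(18, 19) = 1, exactly when 19 ∣ k.
The smallest positive such k is 19.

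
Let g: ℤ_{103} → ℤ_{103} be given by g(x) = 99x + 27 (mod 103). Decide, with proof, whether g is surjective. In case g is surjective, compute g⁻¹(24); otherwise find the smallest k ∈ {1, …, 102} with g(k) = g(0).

78

Since gcd(99, 103) = 1, 99 is invertible modulo 103. Euclid's algorithm: 103 = 1·99 + 4, 99 = 24·4 + 3, 4 = 1·3 + 1; back-substituting gives 1 = 77·99 − 74·103, so 99⁻¹ ≡ 77 (mod 103).
For any y ∈ ℤ_{103}, x = 77(y − 27) mod 103 satisfies g(x) = 99·77(y − 27) + 27 ≡ y (since 99·77 ≡ 1 mod 103). So every y has a preimage.
So g is surjective.
Since g is surjective, we find g⁻¹(24): we need 99x ≡ 24 − 27 ≡ 100 (mod 103). Using 99⁻¹ = 77: x ≡ 77·100 = 7700 = 74·103 + 78, so x = 78.
Check: g(78) = 99·78 + 27 = 7749 = 75·103 + 24 ≡ 24 (mod 103).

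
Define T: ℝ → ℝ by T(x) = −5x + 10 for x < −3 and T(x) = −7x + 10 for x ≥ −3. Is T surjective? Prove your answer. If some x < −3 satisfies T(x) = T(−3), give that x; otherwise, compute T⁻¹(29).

Both pieces are strictly decreasing (slopes −5 and −7), so each is injective on its own interval.
The left piece maps (−∞, −3) onto (25, ∞); the right piece maps [−3, ∞) onto (−∞, 31].
The union (25, ∞) ∪ (−∞, 31] covers ℝ, so T is surjective.
For the follow-up: the images overlap, so an x < −3 with T(x) = T(−3) exists. T(−3) = 31; solving −5x + 10 = 31 for x < −3 gives x = (31 − 10)/(−5) = −21/5.

-21/5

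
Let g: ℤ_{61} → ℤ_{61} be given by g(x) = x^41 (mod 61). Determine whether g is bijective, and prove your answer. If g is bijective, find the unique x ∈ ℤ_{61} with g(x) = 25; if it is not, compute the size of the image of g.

16

Since 61 is prime, the nonzero elements of ℤ_{61} form a cyclic group of order 60.
As gcd(41, 60) = 1, raising to the 41st power is a bijection on this group: if x_1^41 ≡ x_2^41 then (x_1x_2^{−1})^41 = 1, and the only element of order dividing gcd(41, 60) = 1 is 1, so x_1 = x_2.
With g(0) = 0 this makes g injective on all of ℤ_{61}, hence bijective (finite equal-size domain and codomain). In particular g is bijective.
Since g is bijective, we find the preimage of 25. The inverse of x ↦ x^41 on (ℤ_{61})^× is x ↦ x^41, because 41·41 = 1681 = 28·60 + 1 ≡ 1 (mod 60) and x^{60} = 1 for x ≠ 0 (Fermat). So g⁻¹(25) = 25^41 mod 61.
Repeated squaring mod 61: 25^1 ≡ 25, 25^2 ≡ 25² = 625 ≡ 15, 25^4 ≡ 15² = 225 ≡ 42, 25^8 ≡ 42² = 1764 ≡ 56, 25^16 ≡ 56² = 3136 ≡ 25, 25^32 ≡ 25² = 625 ≡ 15. Since 41 = 32 + 8 + 1, 25^41 ≡ 15·56·25: 15·56 = 840 ≡ 47, then 47·25 = 1175 ≡ 16. So 25^41 ≡ 16 (mod 61).
Hence g⁻¹(25) = 16.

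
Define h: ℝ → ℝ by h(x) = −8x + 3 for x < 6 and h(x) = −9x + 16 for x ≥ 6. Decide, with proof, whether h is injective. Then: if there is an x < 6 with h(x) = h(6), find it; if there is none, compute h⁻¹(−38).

41/8

Both pieces are strictly decreasing (slopes −8 and −9), so each is injective on its own interval.
The left piece maps (−∞, 6) onto (−45, ∞); the right piece maps [6, ∞) onto (−∞, −38].
These images overlap. In particular h(6) = −38 (right piece), and solving −8x + 3 = −38 on the left piece gives x = 41/8 < 6.
So h(41/8) = h(6) with 41/8 ≠ 6, and h is not injective. This x = 41/8 is the requested value below 6.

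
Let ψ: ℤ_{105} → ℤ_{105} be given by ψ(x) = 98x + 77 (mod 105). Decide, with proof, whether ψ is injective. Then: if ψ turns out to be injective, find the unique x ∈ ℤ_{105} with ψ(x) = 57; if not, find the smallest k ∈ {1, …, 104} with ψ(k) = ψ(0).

15

Recall: ψ is injective when ψ(s) = ψ(t) forces s = t.
We have gcd(98, 105) = 7 > 1. Taking s = 0 and t = 15: ψ(0) = 77 and ψ(15) = 98·15 + 77 = 1547 ≡ 77 (mod 105).
So ψ(0) = ψ(15) while 0 ≠ 15, so ψ is not injective.
Since ψ is not injective, we find the least positive k with ψ(k) = ψ(0): this means 98k ≡ 0 (mod 105), i.e. 105 ∣ 98k. Since gcd(98, 105) = 7, dividing through by 7 this holds exactly when 15 ∣ 14k, and as gcd(14, 15) = 1, exactly when 15 ∣ k.
The smallest positive such k is 15.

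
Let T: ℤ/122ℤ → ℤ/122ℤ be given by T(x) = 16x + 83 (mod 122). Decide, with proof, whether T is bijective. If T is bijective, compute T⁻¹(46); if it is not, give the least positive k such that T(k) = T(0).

Recall: T is injective if T(s) = T(t) implies s = t.
We have gcd(16, 122) = 2 > 1. Taking s = 0 and t = 61: T(0) = 83 and T(61) = 16·61 + 83 = 1059 ≡ 83 (mod 122).
So T(0) = T(61) while 0 ≠ 61, so T is not injective, hence not bijective.
Since T is not bijective, we find the least positive k with T(k) = T(0): this means 16k ≡ 0 (mod 122), i.e. 122 ∣ 16k. Since gcd(16, 122) = 2, dividing through by 2 this holds exactly when 61 ∣ 8k, and as gcd(8, 61) = 1, exactly when 61 ∣ k.
The smallest positive such k is 61.

61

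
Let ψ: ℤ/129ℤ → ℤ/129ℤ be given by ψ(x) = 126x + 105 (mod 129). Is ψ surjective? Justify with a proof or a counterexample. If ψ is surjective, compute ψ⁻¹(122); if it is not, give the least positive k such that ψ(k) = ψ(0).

43

Recall: surjectivity means every element of the codomain has a preimage under ψ.
Since gcd(126, 129) = 3, we have 126x ≡ 0 (mod 3) for all x, so ψ(x) ≡ 0 (mod 3).
But 1 ≢ 0 (mod 3), so 1 ∈ ℤ/129ℤ has no preimage. Hence ψ is not surjective.
Since ψ is not surjective, we find the least positive k with ψ(k) = ψ(0): this means 126k ≡ 0 (mod 129), i.e. 129 ∣ 126k. Since gcd(126, 129) = 3, dividing through by 3 this holds exactly when 43 ∣ 42k, and as gcd(42, 43) = 1, exactly when 43 ∣ k.
The smallest positive such k is 43.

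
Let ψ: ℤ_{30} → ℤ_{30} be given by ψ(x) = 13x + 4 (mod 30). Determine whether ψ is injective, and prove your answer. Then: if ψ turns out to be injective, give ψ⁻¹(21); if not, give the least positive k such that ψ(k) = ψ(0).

Suppose ψ(s) = ψ(t) in ℤ_{30}. Then 13s + 4 ≡ 13t + 4 (mod 30), hence 13(s − t) ≡ 0 (mod 30).
Since gcd(13, 30) = 1, 13 is invertible modulo 30, so s − t ≡ 0 (mod 30), i.e. s = t.
Thus ψ is injective.
We now compute 13⁻¹ mod 30 explicitly. Euclid's algorithm: 30 = 2·13 + 4, 13 = 3·4 + 1; back-substituting gives 1 = 7·13 − 3·30, so 13⁻¹ ≡ 7 (mod 30).
Since ψ is injective, we compute ψ⁻¹(21): solve 13x + 4 ≡ 21 (mod 30), i.e. 13x ≡ 17 (mod 30).
Multiplying by 13⁻¹ = 7 gives x ≡ 7·17 = 119 = 3·30 + 29 ≡ 29 (mod 30).
Check: ψ(29) = 13·29 + 4 = 381 = 12·30 + 21 ≡ 21 (mod 30).

29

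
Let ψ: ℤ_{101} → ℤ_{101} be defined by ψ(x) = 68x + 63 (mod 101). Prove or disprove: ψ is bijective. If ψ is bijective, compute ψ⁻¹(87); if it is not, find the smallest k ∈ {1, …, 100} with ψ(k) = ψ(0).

36

Suppose ψ(u) = ψ(v) in ℤ_{101}. Then 68u + 63 ≡ 68v + 63 (mod 101), so 68(u − v) ≡ 0 (mod 101).
Since gcd(68, 101) = 1, 68 is invertible modulo 101, therefore u − v ≡ 0 (mod 101), i.e. u = v.
We now compute 68⁻¹ mod 101 explicitly. Euclid's algorithm: 101 = 1·68 + 33, 68 = 2·33 + 2, 33 = 16·2 + 1; back-substituting gives 1 = 52·68 − 35·101, so 68⁻¹ ≡ 52 (mod 101).
Then y ↦ 52(y − 63) is a two-sided inverse to ψ, so every y ∈ ℤ_{101} has a preimage.
Thus ψ is bijective.
Since ψ is bijective, we compute ψ⁻¹(87): solve 68x + 63 ≡ 87 (mod 101), i.e. 68x ≡ 24 (mod 101).
Multiplying by 68⁻¹ = 52 gives x ≡ 52·24 = 1248 = 12·101 + 36 ≡ 36 (mod 101).
Check: ψ(36) = 68·36 + 63 = 2511 = 24·101 + 87 ≡ 87 (mod 101).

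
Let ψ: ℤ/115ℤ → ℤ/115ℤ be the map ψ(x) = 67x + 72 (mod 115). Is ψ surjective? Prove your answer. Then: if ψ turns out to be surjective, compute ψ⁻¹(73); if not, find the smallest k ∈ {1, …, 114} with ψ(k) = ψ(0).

Since gcd(67, 115) = 1, 67 is invertible modulo 115. Euclid's algorithm: 115 = 1·67 + 48, 67 = 1·48 + 19, 48 = 2·19 + 10, 19 = 1·10 + 9, 10 = 1·9 + 1; back-substituting gives 1 = 103·67 − 60·115, so 67⁻¹ ≡ 103 (mod 115).
For any y ∈ ℤ/115ℤ, x = 103(y − 72) mod 115 satisfies ψ(x) = 67·103(y − 72) + 72 ≡ y (since 67·103 ≡ 1 mod 115). So every y has a preimage.
Thus ψ is surjective.
Since ψ is surjective, we compute ψ⁻¹(73): solve 67x + 72 ≡ 73 (mod 115), i.e. 67x ≡ 1 (mod 115).
Multiplying by 67⁻¹ = 103 gives x ≡ 103·1 = 103 ≡ 103 (mod 115).
Check: ψ(103) = 67·103 + 72 = 6973 = 60·115 + 73 ≡ 73 (mod 115).

103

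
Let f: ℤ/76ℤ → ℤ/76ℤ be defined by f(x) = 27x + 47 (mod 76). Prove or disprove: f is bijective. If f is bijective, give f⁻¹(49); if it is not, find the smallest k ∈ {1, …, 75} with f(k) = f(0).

62

Suppose f(u) = f(v) in ℤ/76ℤ. Then 27u + 47 ≡ 27v + 47 (mod 76), so 27(u − v) ≡ 0 (mod 76).
Since gcd(27, 76) = 1, 27 is invertible modulo 76, hence u − v ≡ 0 (mod 76), i.e. u = v.
We now compute 27⁻¹ mod 76 explicitly. Euclid's algorithm: 76 = 2·27 + 22, 27 = 1·22 + 5, 22 = 4·5 + 2, 5 = 2·2 + 1; back-substituting gives 1 = 31·27 − 11·76, so 27⁻¹ ≡ 31 (mod 76).
Then y ↦ 31(y − 47) is a two-sided inverse to f, so every y ∈ ℤ/76ℤ has a preimage.
Therefore f is bijective.
Since f is bijective, we compute f⁻¹(49): solve 27x + 47 ≡ 49 (mod 76), i.e. 27x ≡ 2 (mod 76).
Multiplying by 27⁻¹ = 31 gives x ≡ 31·2 = 62 ≡ 62 (mod 76).
Check: f(62) = 27·62 + 47 = 1721 = 22·76 + 49 ≡ 49 (mod 76).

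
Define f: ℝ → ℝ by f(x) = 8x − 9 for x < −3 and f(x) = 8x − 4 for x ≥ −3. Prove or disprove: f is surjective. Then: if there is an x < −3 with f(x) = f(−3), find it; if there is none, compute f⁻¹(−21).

Both pieces are strictly increasing (slopes 8 and 8), so each is injective on its own interval.
The left piece maps (−∞, −3) onto (−∞, −33); the right piece maps [−3, ∞) onto [−28, ∞).
The union (−∞, −33) ∪ [−28, ∞) omits the interval between −33 and −28; in particular −33 has no preimage. So f is not surjective.
Because the two images are disjoint, no x < −3 has f(x) = f(−3), so we compute f⁻¹(−21): −21 lies in [−28, ∞), so solve 8x − 4 = −21: x = (−21 + 4)/8 = −17/8.

-17/8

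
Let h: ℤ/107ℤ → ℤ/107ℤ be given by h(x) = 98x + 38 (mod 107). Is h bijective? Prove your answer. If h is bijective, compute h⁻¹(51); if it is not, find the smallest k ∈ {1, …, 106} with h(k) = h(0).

Suppose h(u) = h(v) in ℤ/107ℤ. Then 98u + 38 ≡ 98v + 38 (mod 107), thus 98(u − v) ≡ 0 (mod 107).
Since gcd(98, 107) = 1, 98 is invertible modulo 107, thus u − v ≡ 0 (mod 107), i.e. u = v.
We now compute 98⁻¹ mod 107 explicitly. Euclid's algorithm: 107 = 1·98 + 9, 98 = 10·9 + 8, 9 = 1·8 + 1; back-substituting gives 1 = 95·98 − 87·107, so 98⁻¹ ≡ 95 (mod 107).
Then y ↦ 95(y − 38) is a two-sided inverse to h, so every y ∈ ℤ/107ℤ has a preimage.
Hence h is bijective.
Since h is bijective, we find h⁻¹(51): we need 98x ≡ 51 − 38 ≡ 13 (mod 107). Using 98⁻¹ = 95: x ≡ 95·13 = 1235 = 11·107 + 58, so x = 58.
Check: h(58) = 98·58 + 38 = 5722 = 53·107 + 51 ≡ 51 (mod 107).

58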